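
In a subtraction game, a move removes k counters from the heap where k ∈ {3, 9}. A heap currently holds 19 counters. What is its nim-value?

0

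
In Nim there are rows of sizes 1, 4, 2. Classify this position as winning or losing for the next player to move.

Nim-sum: 1 XOR 4 XOR 2 = 7.
The nim-sum is 7 ≠ 0, so this is an N-position: the player to move can win.

Winning position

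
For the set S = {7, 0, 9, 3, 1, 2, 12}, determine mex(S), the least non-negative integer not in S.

4

The values 0, 1, 2, 3 are all present; 4 is the first non-negative integer missing from the set.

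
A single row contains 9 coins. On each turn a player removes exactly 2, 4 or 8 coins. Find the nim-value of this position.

1

Grundy values for subtraction set {2, 4, 8}:
k:     0  1  2  3  4  5  6  7  8  9
g(k):  0  0  1  1  2  2  0  0  1  1
So g(9) = 1.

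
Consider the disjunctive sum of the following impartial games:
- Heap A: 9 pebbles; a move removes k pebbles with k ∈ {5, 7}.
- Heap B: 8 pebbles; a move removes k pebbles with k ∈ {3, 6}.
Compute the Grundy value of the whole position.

3

Grundy values for heap A (subtraction set {5, 7}):
k:     0  1  2  3  4  5  6  7  8  9
g(k):  0  0  0  0  0  1  1  1  1  1
So g(9) = 1.
For heap B, compute g(0), g(1), … with moves {3, 6}:
g(0) = mex{} = 0
g(1) = mex{} = 0
g(2) = mex{} = 0
g(3) = mex{0} = 1
g(4) = mex{0} = 1
g(5) = mex{0} = 1
g(6) = mex{0,1} = 2
g(7) = mex{0,1} = 2
g(8) = mex{0,1} = 2
So g(8) = 2.
The value of a disjunctive sum is the nim-sum of the parts.
Combined value = 1 ⊕ 2 = 3.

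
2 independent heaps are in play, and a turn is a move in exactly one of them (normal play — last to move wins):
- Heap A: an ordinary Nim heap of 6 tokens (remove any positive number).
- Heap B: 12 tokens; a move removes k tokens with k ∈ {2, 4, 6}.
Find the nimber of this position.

4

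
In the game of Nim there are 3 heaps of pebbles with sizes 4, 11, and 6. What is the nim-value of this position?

9

Nim-sum: 4 ⊕ 11 ⊕ 6 = 9.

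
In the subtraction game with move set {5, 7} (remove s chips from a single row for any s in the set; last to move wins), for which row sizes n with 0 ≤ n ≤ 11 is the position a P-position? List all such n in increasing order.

0, 1, 2, 3, 4

Compute g(0), g(1), … for moves {5, 7}:
g(0) = mex{} = 0
g(1) = mex{} = 0
g(2) = mex{} = 0
g(3) = mex{} = 0
g(4) = mex{} = 0
g(5) = mex{0} = 1
g(6) = mex{0} = 1
g(7) = mex{0} = 1
g(8) = mex{0} = 1
g(9) = mex{0} = 1
g(10) = mex{0,1} = 2
g(11) = mex{0,1} = 2
The P-positions (g = 0) in 0..11 are 0, 1, 2, 3, 4.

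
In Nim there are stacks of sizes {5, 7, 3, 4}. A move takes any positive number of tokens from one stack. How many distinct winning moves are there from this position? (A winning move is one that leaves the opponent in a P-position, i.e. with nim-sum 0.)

3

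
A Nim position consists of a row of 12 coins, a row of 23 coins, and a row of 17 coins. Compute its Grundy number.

10

Nim-sum: 12 ^ 23 ^ 17 = 10.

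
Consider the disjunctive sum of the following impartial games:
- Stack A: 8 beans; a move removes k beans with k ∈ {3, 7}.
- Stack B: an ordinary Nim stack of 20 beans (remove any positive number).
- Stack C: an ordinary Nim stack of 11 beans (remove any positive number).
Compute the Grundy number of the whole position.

29

Grundy values for stack A (subtraction set {3, 7}):
k:     0  1  2  3  4  5  6  7  8
g(k):  0  0  0  1  1  1  0  2  2
So g(8) = 2.
Stack B is a plain Nim stack of size 20, so its Grundy value is 20.
Stack C is a plain Nim stack of size 11, so its Grundy value is 11.
By the Sprague-Grundy theorem, the Grundy value of a sum of independent games is the XOR of the component values.
Combined value = 2 XOR 20 XOR 11 = 29.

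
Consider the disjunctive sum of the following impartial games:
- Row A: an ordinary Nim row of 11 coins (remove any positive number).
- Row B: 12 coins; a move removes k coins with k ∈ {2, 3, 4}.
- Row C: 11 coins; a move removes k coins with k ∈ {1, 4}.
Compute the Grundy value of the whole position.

10

Row A is a plain Nim row of size 11, so its Grundy value is 11.
Grundy values for row B (subtraction set {2, 3, 4}):
k:     0  1  2  3  4  5  6  7  8  9 10 11 12
g(k):  0  0  1  1  2  2  0  0  1  1  2  2  0
So g(12) = 0.
Build the Grundy sequence for row C with g(k) = mex{g(k−s) : s ∈ {1, 4}, s ≤ k}:
k:     0  1  2  3  4  5  6  7  8  9 10 11
g(k):  0  1  0  1  2  0  1  0  1  2  0  1
So g(11) = 1.
By the Sprague-Grundy theorem, the Grundy value of a sum of independent games is the XOR of the component values.
Combined value = 11 XOR 0 XOR 1 = 10.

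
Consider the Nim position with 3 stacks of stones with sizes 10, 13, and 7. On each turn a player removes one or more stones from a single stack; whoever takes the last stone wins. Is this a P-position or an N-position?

Write each in binary and XOR column by column:
  1010  (10)
  1101  (13)
  0111  (7)
  ----
  0000  (0)
The nim-sum is 0, so this is a P-position: the player to move is in a losing position under optimal play.

P-position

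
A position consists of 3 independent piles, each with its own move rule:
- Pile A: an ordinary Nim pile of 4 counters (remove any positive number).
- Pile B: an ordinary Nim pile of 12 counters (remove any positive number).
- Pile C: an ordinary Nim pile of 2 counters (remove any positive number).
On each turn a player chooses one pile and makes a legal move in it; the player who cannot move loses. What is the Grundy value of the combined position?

10

Pile A is a plain Nim pile of size 4, so its Grundy value is 4.
Pile B is a plain Nim pile of size 12, so its Grundy value is 12.
Pile C is a plain Nim pile of size 2, so its Grundy value is 2.
By the Sprague-Grundy theorem, the Grundy value of a sum of independent games is the XOR of the component values.
Combined value = 4 ⊕ 12 ⊕ 2 = 10.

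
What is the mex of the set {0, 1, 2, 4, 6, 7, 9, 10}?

3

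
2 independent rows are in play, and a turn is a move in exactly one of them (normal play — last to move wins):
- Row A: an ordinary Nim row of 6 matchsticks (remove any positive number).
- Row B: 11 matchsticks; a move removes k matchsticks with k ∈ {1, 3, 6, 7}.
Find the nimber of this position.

5

Row A is a plain Nim row of size 6, so its Grundy value is 6.
For row B, compute g(0), g(1), … with moves {1, 3, 6, 7}:
g(0) = mex{} = 0
g(1) = mex{0} = 1
g(2) = mex{1} = 0
g(3) = mex{0} = 1
g(4) = mex{1} = 0
g(5) = mex{0} = 1
g(6) = mex{0,1} = 2
g(7) = mex{0,1,2} = 3
g(8) = mex{0,1,3} = 2
g(9) = mex{0,1,2} = 3
g(10) = mex{0,1,3} = 2
g(11) = mex{0,1,2} = 3
So g(11) = 3.
By the Sprague-Grundy theorem, the Grundy value of a sum of independent games is the XOR of the component values.
Combined value = 6 ⊕ 3 = 5.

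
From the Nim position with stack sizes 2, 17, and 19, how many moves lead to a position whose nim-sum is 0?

0

Nim-sum: 2 ⊕ 17 ⊕ 19 = 0.
The nim-sum is already 0, so every move leaves a nonzero nim-sum — there are no winning moves.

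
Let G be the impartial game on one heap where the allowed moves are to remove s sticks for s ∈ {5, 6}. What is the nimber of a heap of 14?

0

Compute g(0), g(1), … for moves {5, 6}:
k:     0  1  2  3  4  5  6  7  8  9 10 11 12 13 14
g(k):  0  0  0  0  0  1  1  1  1  1  2  0  0  0  0
So g(14) = 0.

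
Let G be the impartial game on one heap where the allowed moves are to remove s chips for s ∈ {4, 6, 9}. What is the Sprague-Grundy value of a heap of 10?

2

Grundy values for subtraction set {4, 6, 9}:
g(0) = mex{} = 0
g(1) = mex{} = 0
g(2) = mex{} = 0
g(3) = mex{} = 0
g(4) = mex{0} = 1
g(5) = mex{0} = 1
g(6) = mex{0} = 1
g(7) = mex{0} = 1
g(8) = mex{0,1} = 2
g(9) = mex{0,1} = 2
g(10) = mex{0,1} = 2
So g(10) = 2.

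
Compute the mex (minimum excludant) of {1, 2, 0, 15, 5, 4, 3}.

6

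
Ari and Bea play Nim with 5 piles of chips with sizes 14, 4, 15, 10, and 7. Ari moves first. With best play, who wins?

Compute the nim-sum pairwise:
14 ^ 4 = 10
10 ^ 15 = 5
5 ^ 10 = 15
15 ^ 7 = 8
The nim-sum is 8 ≠ 0, so this is an N-position: the player to move can win; Ari has a winning move.

Ari wins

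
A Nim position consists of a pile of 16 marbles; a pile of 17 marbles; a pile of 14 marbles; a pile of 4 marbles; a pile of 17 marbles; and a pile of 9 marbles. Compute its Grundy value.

Nim-sum: 16 ⊕ 17 ⊕ 14 ⊕ 4 ⊕ 17 ⊕ 9 = 19.

19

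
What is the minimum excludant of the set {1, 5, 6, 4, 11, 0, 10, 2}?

3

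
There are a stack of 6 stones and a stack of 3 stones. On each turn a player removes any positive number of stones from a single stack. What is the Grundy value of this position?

5

Write each in binary and XOR column by column:
  110  (6)
  011  (3)
  ---
  101  (5)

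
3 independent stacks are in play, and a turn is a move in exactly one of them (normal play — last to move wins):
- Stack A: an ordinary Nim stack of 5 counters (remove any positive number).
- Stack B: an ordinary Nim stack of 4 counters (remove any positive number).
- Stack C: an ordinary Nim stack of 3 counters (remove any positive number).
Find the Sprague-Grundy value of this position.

2

Stack A is a plain Nim stack of size 5, so its Grundy value is 5.
Stack B is a plain Nim stack of size 4, so its Grundy value is 4.
Stack C is a plain Nim stack of size 3, so its Grundy value is 3.
By the Sprague-Grundy theorem, the Grundy value of a sum of independent games is the XOR of the component values.
Combined value = 5 XOR 4 XOR 3 = 2.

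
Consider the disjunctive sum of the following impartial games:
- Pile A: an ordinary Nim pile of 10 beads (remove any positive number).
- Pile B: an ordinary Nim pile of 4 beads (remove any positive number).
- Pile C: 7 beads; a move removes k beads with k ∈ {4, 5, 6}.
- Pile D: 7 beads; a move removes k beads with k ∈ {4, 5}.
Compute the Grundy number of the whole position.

Pile A is a plain Nim pile of size 10, so its Grundy value is 10.
Pile B is a plain Nim pile of size 4, so its Grundy value is 4.
Grundy values for pile C (subtraction set {4, 5, 6}):
k:     0  1  2  3  4  5  6  7
g(k):  0  0  0  0  1  1  1  1
So g(7) = 1.
Grundy values for pile D (subtraction set {4, 5}):
g(0) = mex{} = 0
g(1) = mex{} = 0
g(2) = mex{} = 0
g(3) = mex{} = 0
g(4) = mex{0} = 1
g(5) = mex{0} = 1
g(6) = mex{0} = 1
g(7) = mex{0} = 1
So g(7) = 1.
By the Sprague-Grundy theorem, the Grundy value of a sum of independent games is the XOR of the component values.
Combined value = 10 XOR 4 XOR 1 XOR 1 = 14.

14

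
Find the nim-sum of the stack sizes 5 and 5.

0

Compute the nim-sum pairwise:
5 ^ 5 = 0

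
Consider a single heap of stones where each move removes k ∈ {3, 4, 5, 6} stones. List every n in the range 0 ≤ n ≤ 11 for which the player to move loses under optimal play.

0, 1, 2, 9, 10, 11

Compute g(0), g(1), … for moves {3, 4, 5, 6}:
k:     0  1  2  3  4  5  6  7  8  9 10 11
g(k):  0  0  0  1  1  1  2  2  2  0  0  0
The P-positions (g = 0) in 0..11 are 0, 1, 2, 9, 10, 11.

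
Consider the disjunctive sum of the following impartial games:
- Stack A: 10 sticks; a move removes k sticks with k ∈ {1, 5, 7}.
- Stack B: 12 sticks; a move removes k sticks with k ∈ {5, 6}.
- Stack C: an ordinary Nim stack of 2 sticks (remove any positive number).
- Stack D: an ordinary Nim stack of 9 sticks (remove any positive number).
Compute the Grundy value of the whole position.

11

Grundy values for stack A (subtraction set {1, 5, 7}):
g(0) = mex{} = 0
g(1) = mex{0} = 1
g(2) = mex{1} = 0
g(3) = mex{0} = 1
g(4) = mex{1} = 0
g(5) = mex{0} = 1
g(6) = mex{1} = 0
g(7) = mex{0} = 1
g(8) = mex{1} = 0
g(9) = mex{0} = 1
g(10) = mex{1} = 0
So g(10) = 0.
For stack B, compute g(0), g(1), … with moves {5, 6}:
k:     0  1  2  3  4  5  6  7  8  9 10 11 12
g(k):  0  0  0  0  0  1  1  1  1  1  2  0  0
So g(12) = 0.
Stack C is a plain Nim stack of size 2, so its Grundy value is 2.
Stack D is a plain Nim stack of size 9, so its Grundy value is 9.
The value of a disjunctive sum is the nim-sum of the parts.
Combined value = 0 XOR 0 XOR 2 XOR 9 = 11.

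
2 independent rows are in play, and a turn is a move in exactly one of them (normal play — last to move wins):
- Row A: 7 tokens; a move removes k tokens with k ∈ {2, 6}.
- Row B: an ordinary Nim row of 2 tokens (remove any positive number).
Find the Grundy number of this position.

3

For row A, compute g(0), g(1), … with moves {2, 6}:
k:     0  1  2  3  4  5  6  7
g(k):  0  0  1  1  0  0  1  1
So g(7) = 1.
Row B is a plain Nim row of size 2, so its Grundy value is 2.
By the Sprague-Grundy theorem, the Grundy value of a sum of independent games is the XOR of the component values.
Combined value = 1 ⊕ 2 = 3.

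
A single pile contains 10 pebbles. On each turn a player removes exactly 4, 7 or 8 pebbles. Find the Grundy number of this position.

Build the Grundy sequence with g(k) = mex{g(k−s) : s ∈ {4, 7, 8}, s ≤ k}:
g(0) = mex{} = 0
g(1) = mex{} = 0
g(2) = mex{} = 0
g(3) = mex{} = 0
g(4) = mex{0} = 1
g(5) = mex{0} = 1
g(6) = mex{0} = 1
g(7) = mex{0} = 1
g(8) = mex{0,1} = 2
g(9) = mex{0,1} = 2
g(10) = mex{0,1} = 2
So g(10) = 2.

2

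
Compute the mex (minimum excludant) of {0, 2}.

0 is in the set but 1 is not, so the mex is 1.

1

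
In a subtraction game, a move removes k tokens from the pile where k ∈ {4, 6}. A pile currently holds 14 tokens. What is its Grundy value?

1

Grundy values for subtraction set {4, 6}:
g(0) = mex{} = 0
g(1) = mex{} = 0
g(2) = mex{} = 0
g(3) = mex{} = 0
g(4) = mex{0} = 1
g(5) = mex{0} = 1
g(6) = mex{0} = 1
g(7) = mex{0} = 1
g(8) = mex{0,1} = 2
g(9) = mex{0,1} = 2
g(10) = mex{1} = 0
g(11) = mex{1} = 0
g(12) = mex{1,2} = 0
g(13) = mex{1,2} = 0
g(14) = mex{0,2} = 1
So g(14) = 1.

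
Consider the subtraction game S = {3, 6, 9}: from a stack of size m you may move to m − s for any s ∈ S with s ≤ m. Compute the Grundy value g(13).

0

Compute g(0), g(1), … for moves {3, 6, 9}:
g(0) = mex{} = 0
g(1) = mex{} = 0
g(2) = mex{} = 0
g(3) = mex{0} = 1
g(4) = mex{0} = 1
g(5) = mex{0} = 1
g(6) = mex{0,1} = 2
g(7) = mex{0,1} = 2
g(8) = mex{0,1} = 2
g(9) = mex{0,1,2} = 3
g(10) = mex{0,1,2} = 3
g(11) = mex{0,1,2} = 3
g(12) = mex{1,2,3} = 0
g(13) = mex{1,2,3} = 0
So g(13) = 0.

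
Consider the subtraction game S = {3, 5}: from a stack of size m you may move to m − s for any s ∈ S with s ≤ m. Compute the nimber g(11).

1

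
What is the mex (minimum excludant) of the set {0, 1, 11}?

2

The values 0, 1 are all present; 2 is the first non-negative integer missing from the set.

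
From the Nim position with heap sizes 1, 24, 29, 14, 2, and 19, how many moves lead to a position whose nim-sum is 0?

In binary:
  00001  (1)
  11000  (24)
  11101  (29)
  01110  (14)
  00010  (2)
  10011  (19)
  -----
  11011  (27)
The overall nim-sum is X = 27. A heap of size p has a winning move iff p XOR X < p (reduce it to p XOR X).
  1: 1 XOR 27 = 26 ≥ 1 — no move.
  24: 24 XOR 27 = 3 < 24 — winning move (to 3).
  29: 29 XOR 27 = 6 < 29 — winning move (to 6).
  14: 14 XOR 27 = 21 ≥ 14 — no move.
  2: 2 XOR 27 = 25 ≥ 2 — no move.
  19: 19 XOR 27 = 8 < 19 — winning move (to 8).
That gives 3 winning moves.

3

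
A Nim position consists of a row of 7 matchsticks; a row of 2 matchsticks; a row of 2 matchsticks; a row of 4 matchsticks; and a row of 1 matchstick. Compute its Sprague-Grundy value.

2

Nim-sum: 7 ^ 2 ^ 2 ^ 4 ^ 1 = 2.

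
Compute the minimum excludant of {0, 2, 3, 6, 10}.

0 is in the set but 1 is not, so the mex is 1.

1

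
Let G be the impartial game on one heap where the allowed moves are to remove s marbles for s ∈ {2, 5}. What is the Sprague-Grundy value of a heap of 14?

Build the Grundy sequence with g(k) = mex{g(k−s) : s ∈ {2, 5}, s ≤ k}:
g(0) = mex{} = 0
g(1) = mex{} = 0
g(2) = mex{0} = 1
g(3) = mex{0} = 1
g(4) = mex{1} = 0
g(5) = mex{0,1} = 2
g(6) = mex{0} = 1
g(7) = mex{1,2} = 0
g(8) = mex{1} = 0
g(9) = mex{0} = 1
g(10) = mex{0,2} = 1
g(11) = mex{1} = 0
g(12) = mex{0,1} = 2
g(13) = mex{0} = 1
g(14) = mex{1,2} = 0
So g(14) = 0.

0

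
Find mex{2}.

0 is not in the set, so the mex is 0.

0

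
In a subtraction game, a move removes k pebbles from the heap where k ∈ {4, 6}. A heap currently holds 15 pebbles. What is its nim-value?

1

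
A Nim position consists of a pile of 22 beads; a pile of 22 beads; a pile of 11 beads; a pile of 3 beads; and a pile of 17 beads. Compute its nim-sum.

Nim-sum: 22 ^ 22 ^ 11 ^ 3 ^ 17 = 25.

25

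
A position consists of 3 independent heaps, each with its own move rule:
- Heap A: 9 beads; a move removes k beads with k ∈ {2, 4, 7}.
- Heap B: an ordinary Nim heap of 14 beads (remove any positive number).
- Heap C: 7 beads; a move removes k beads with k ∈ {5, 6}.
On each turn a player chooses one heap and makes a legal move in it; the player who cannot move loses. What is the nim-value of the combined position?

Build the Grundy sequence for heap A with g(k) = mex{g(k−s) : s ∈ {2, 4, 7}, s ≤ k}:
g(0) = mex{} = 0
g(1) = mex{} = 0
g(2) = mex{0} = 1
g(3) = mex{0} = 1
g(4) = mex{0,1} = 2
g(5) = mex{0,1} = 2
g(6) = mex{1,2} = 0
g(7) = mex{0,1,2} = 3
g(8) = mex{0,2} = 1
g(9) = mex{1,2,3} = 0
So g(9) = 0.
Heap B is a plain Nim heap of size 14, so its Grundy value is 14.
For heap C, compute g(0), g(1), … with moves {5, 6}:
g(0) = mex{} = 0
g(1) = mex{} = 0
g(2) = mex{} = 0
g(3) = mex{} = 0
g(4) = mex{} = 0
g(5) = mex{0} = 1
g(6) = mex{0} = 1
g(7) = mex{0} = 1
So g(7) = 1.
By the Sprague-Grundy theorem, the Grundy value of a sum of independent games is the XOR of the component values.
Combined value = 0 XOR 14 XOR 1 = 15.

15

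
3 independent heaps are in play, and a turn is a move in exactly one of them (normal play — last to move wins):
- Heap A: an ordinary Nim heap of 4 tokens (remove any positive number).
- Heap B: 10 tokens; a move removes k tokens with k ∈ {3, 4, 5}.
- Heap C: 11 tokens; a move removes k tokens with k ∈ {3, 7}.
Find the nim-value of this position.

4

Heap A is a plain Nim heap of size 4, so its Grundy value is 4.
Build the Grundy sequence for heap B with g(k) = mex{g(k−s) : s ∈ {3, 4, 5}, s ≤ k}:
g(0) = mex{} = 0
g(1) = mex{} = 0
g(2) = mex{} = 0
g(3) = mex{0} = 1
g(4) = mex{0} = 1
g(5) = mex{0} = 1
g(6) = mex{0,1} = 2
g(7) = mex{0,1} = 2
g(8) = mex{1} = 0
g(9) = mex{1,2} = 0
g(10) = mex{1,2} = 0
So g(10) = 0.
Grundy values for heap C (subtraction set {3, 7}):
g(0) = mex{} = 0
g(1) = mex{} = 0
g(2) = mex{} = 0
g(3) = mex{0} = 1
g(4) = mex{0} = 1
g(5) = mex{0} = 1
g(6) = mex{1} = 0
g(7) = mex{0,1} = 2
g(8) = mex{0,1} = 2
g(9) = mex{0} = 1
g(10) = mex{1,2} = 0
g(11) = mex{1,2} = 0
So g(11) = 0.
By the Sprague-Grundy theorem, the Grundy value of a sum of independent games is the XOR of the component values.
Combined value = 4 XOR 0 XOR 0 = 4.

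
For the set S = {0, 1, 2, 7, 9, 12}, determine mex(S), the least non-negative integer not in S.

The values 0, 1, 2 are all present; 3 is the first non-negative integer missing from the set.

3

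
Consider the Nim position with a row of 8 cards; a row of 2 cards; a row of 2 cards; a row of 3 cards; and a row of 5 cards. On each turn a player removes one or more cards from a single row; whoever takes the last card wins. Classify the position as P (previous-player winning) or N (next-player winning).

N-position

Compute the nim-sum pairwise:
8 ^ 2 = 10
10 ^ 2 = 8
8 ^ 3 = 11
11 ^ 5 = 14
The nim-sum is 14 ≠ 0, so this is an N-position: the player to move can win.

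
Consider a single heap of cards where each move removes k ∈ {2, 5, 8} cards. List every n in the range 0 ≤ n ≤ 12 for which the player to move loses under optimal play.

0, 1, 4, 7, 10, 11

Build the Grundy sequence with g(k) = mex{g(k−s) : s ∈ {2, 5, 8}, s ≤ k}:
g(0) = mex{} = 0
g(1) = mex{} = 0
g(2) = mex{0} = 1
g(3) = mex{0} = 1
g(4) = mex{1} = 0
g(5) = mex{0,1} = 2
g(6) = mex{0} = 1
g(7) = mex{1,2} = 0
g(8) = mex{0,1} = 2
g(9) = mex{0} = 1
g(10) = mex{1,2} = 0
g(11) = mex{1} = 0
g(12) = mex{0} = 1
The P-positions (g = 0) in 0..12 are 0, 1, 4, 7, 10, 11.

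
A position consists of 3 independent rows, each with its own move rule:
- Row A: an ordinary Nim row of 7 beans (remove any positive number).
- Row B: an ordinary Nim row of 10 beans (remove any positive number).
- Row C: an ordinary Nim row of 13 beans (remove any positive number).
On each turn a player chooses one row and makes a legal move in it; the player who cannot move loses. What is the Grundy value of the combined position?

Row A is a plain Nim row of size 7, so its Grundy value is 7.
Row B is a plain Nim row of size 10, so its Grundy value is 10.
Row C is a plain Nim row of size 13, so its Grundy value is 13.
The value of a disjunctive sum is the nim-sum of the parts.
Combined value = 7 ⊕ 10 ⊕ 13 = 0.

0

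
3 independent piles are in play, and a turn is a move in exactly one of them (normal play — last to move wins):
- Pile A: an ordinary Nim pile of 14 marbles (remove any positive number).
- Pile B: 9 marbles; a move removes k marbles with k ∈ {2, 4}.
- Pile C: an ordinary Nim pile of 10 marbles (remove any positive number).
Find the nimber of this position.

Pile A is a plain Nim pile of size 14, so its Grundy value is 14.
For pile B, compute g(0), g(1), … with moves {2, 4}:
k:     0  1  2  3  4  5  6  7  8  9
g(k):  0  0  1  1  2  2  0  0  1  1
So g(9) = 1.
Pile C is a plain Nim pile of size 10, so its Grundy value is 10.
By the Sprague-Grundy theorem, the Grundy value of a sum of independent games is the XOR of the component values.
Combined value = 14 XOR 1 XOR 10 = 5.

5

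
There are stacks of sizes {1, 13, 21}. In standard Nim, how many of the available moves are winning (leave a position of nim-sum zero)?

1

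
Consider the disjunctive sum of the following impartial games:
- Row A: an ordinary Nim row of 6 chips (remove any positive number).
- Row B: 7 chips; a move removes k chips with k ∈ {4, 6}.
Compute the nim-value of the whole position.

Row A is a plain Nim row of size 6, so its Grundy value is 6.
Build the Grundy sequence for row B with g(k) = mex{g(k−s) : s ∈ {4, 6}, s ≤ k}:
g(0) = mex{} = 0
g(1) = mex{} = 0
g(2) = mex{} = 0
g(3) = mex{} = 0
g(4) = mex{0} = 1
g(5) = mex{0} = 1
g(6) = mex{0} = 1
g(7) = mex{0} = 1
So g(7) = 1.
The value of a disjunctive sum is the nim-sum of the parts.
Combined value = 6 ⊕ 1 = 7.

7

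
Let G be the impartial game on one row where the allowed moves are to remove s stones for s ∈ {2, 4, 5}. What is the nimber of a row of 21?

0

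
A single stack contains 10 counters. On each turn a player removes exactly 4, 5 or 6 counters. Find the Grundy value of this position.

Build the Grundy sequence with g(k) = mex{g(k−s) : s ∈ {4, 5, 6}, s ≤ k}:
g(0) = mex{} = 0
g(1) = mex{} = 0
g(2) = mex{} = 0
g(3) = mex{} = 0
g(4) = mex{0} = 1
g(5) = mex{0} = 1
g(6) = mex{0} = 1
g(7) = mex{0} = 1
g(8) = mex{0,1} = 2
g(9) = mex{0,1} = 2
g(10) = mex{1} = 0
So g(10) = 0.

0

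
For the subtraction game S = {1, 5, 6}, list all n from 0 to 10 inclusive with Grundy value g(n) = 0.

0, 2, 4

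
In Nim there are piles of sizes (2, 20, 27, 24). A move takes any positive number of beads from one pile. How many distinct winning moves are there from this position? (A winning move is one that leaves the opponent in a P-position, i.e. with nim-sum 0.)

3

Compute the nim-sum pairwise:
2 XOR 20 = 22
22 XOR 27 = 13
13 XOR 24 = 21
The overall nim-sum is X = 21. A pile of size p has a winning move iff p XOR X < p (reduce it to p XOR X).
  2: 2 XOR 21 = 23 ≥ 2 — no move.
  20: 20 XOR 21 = 1 < 20 — winning move (to 1).
  27: 27 XOR 21 = 14 < 27 — winning move (to 14).
  24: 24 XOR 21 = 13 < 24 — winning move (to 13).
That gives 3 winning moves.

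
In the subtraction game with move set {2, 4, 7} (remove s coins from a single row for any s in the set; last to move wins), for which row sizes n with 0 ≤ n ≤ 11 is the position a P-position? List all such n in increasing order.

0, 1, 6, 9

Grundy values for subtraction set {2, 4, 7}:
g(0) = mex{} = 0
g(1) = mex{} = 0
g(2) = mex{0} = 1
g(3) = mex{0} = 1
g(4) = mex{0,1} = 2
g(5) = mex{0,1} = 2
g(6) = mex{1,2} = 0
g(7) = mex{0,1,2} = 3
g(8) = mex{0,2} = 1
g(9) = mex{1,2,3} = 0
g(10) = mex{0,1} = 2
g(11) = mex{0,2,3} = 1
The P-positions (g = 0) in 0..11 are 0, 1, 6, 9.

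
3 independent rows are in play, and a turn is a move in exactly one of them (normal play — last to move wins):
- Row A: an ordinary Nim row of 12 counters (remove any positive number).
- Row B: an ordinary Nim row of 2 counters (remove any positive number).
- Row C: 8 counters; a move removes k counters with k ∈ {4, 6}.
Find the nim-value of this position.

12

Row A is a plain Nim row of size 12, so its Grundy value is 12.
Row B is a plain Nim row of size 2, so its Grundy value is 2.
Build the Grundy sequence for row C with g(k) = mex{g(k−s) : s ∈ {4, 6}, s ≤ k}:
k:     0  1  2  3  4  5  6  7  8
g(k):  0  0  0  0  1  1  1  1  2
So g(8) = 2.
By the Sprague-Grundy theorem, the Grundy value of a sum of independent games is the XOR of the component values.
Combined value = 12 XOR 2 XOR 2 = 12.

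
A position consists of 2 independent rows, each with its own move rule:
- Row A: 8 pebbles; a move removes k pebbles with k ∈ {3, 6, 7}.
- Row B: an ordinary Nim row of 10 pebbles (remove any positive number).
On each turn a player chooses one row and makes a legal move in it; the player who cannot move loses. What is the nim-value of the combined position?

Build the Grundy sequence for row A with g(k) = mex{g(k−s) : s ∈ {3, 6, 7}, s ≤ k}:
k:     0  1  2  3  4  5  6  7  8
g(k):  0  0  0  1  1  1  2  2  2
So g(8) = 2.
Row B is a plain Nim row of size 10, so its Grundy value is 10.
The value of a disjunctive sum is the nim-sum of the parts.
Combined value = 2 XOR 10 = 8.

8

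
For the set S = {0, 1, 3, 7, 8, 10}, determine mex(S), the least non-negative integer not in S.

The values 0, 1 are all present; 2 is the first non-negative integer missing from the set.

2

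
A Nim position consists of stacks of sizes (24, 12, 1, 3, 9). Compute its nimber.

31

In binary:
  11000  (24)
  01100  (12)
  00001  (1)
  00011  (3)
  01001  (9)
  -----
  11111  (31)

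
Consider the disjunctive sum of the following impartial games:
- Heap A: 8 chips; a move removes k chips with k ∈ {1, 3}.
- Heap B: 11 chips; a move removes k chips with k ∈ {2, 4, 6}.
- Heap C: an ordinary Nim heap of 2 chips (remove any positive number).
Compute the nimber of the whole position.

3

Grundy values for heap A (subtraction set {1, 3}):
g(0) = mex{} = 0
g(1) = mex{0} = 1
g(2) = mex{1} = 0
g(3) = mex{0} = 1
g(4) = mex{1} = 0
g(5) = mex{0} = 1
g(6) = mex{1} = 0
g(7) = mex{0} = 1
g(8) = mex{1} = 0
So g(8) = 0.
For heap B, compute g(0), g(1), … with moves {2, 4, 6}:
g(0) = mex{} = 0
g(1) = mex{} = 0
g(2) = mex{0} = 1
g(3) = mex{0} = 1
g(4) = mex{0,1} = 2
g(5) = mex{0,1} = 2
g(6) = mex{0,1,2} = 3
g(7) = mex{0,1,2} = 3
g(8) = mex{1,2,3} = 0
g(9) = mex{1,2,3} = 0
g(10) = mex{0,2,3} = 1
g(11) = mex{0,2,3} = 1
So g(11) = 1.
Heap C is a plain Nim heap of size 2, so its Grundy value is 2.
By the Sprague-Grundy theorem, the Grundy value of a sum of independent games is the XOR of the component values.
Combined value = 0 ⊕ 1 ⊕ 2 = 3.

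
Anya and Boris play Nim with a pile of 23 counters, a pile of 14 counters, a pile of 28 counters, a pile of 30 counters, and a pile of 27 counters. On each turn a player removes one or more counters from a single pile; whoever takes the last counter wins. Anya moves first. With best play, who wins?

Boris wins

Nim-sum: 23 ^ 14 ^ 28 ^ 30 ^ 27 = 0.
The nim-sum is 0, so this is a P-position: the player to move is in a losing position under optimal play; Anya is about to move from it and so loses — Boris wins.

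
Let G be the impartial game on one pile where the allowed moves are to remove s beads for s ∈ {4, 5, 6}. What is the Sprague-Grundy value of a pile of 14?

Build the Grundy sequence with g(k) = mex{g(k−s) : s ∈ {4, 5, 6}, s ≤ k}:
k:     0  1  2  3  4  5  6  7  8  9 10 11 12 13 14
g(k):  0  0  0  0  1  1  1  1  2  2  0  0  0  0  1
So g(14) = 1.

1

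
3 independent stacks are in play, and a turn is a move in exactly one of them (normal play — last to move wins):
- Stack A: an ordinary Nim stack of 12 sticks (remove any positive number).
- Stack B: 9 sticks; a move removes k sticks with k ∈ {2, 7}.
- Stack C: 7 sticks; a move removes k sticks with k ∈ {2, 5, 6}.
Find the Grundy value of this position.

Stack A is a plain Nim stack of size 12, so its Grundy value is 12.
Build the Grundy sequence for stack B with g(k) = mex{g(k−s) : s ∈ {2, 7}, s ≤ k}:
k:     0  1  2  3  4  5  6  7  8  9
g(k):  0  0  1  1  0  0  1  1  2  0
So g(9) = 0.
Grundy values for stack C (subtraction set {2, 5, 6}):
k:     0  1  2  3  4  5  6  7
g(k):  0  0  1  1  0  2  1  3
So g(7) = 3.
The value of a disjunctive sum is the nim-sum of the parts.
Combined value = 12 ⊕ 0 ⊕ 3 = 15.

15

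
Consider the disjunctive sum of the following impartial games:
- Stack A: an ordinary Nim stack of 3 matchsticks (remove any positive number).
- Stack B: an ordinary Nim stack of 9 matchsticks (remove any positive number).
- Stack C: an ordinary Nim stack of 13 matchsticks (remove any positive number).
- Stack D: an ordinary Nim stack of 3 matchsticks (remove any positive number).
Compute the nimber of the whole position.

Stack A is a plain Nim stack of size 3, so its Grundy value is 3.
Stack B is a plain Nim stack of size 9, so its Grundy value is 9.
Stack C is a plain Nim stack of size 13, so its Grundy value is 13.
Stack D is a plain Nim stack of size 3, so its Grundy value is 3.
By the Sprague-Grundy theorem, the Grundy value of a sum of independent games is the XOR of the component values.
Combined value = 3 XOR 9 XOR 13 XOR 3 = 4.

4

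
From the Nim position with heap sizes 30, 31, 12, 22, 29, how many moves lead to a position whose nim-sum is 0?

5

Nim-sum: 30 XOR 31 XOR 12 XOR 22 XOR 29 = 6.
The overall nim-sum is X = 6. A heap of size p has a winning move iff p XOR X < p (reduce it to p XOR X).
  30: 30 XOR 6 = 24 < 30 — winning move (to 24).
  31: 31 XOR 6 = 25 < 31 — winning move (to 25).
  12: 12 XOR 6 = 10 < 12 — winning move (to 10).
  22: 22 XOR 6 = 16 < 22 — winning move (to 16).
  29: 29 XOR 6 = 27 < 29 — winning move (to 27).
That gives 5 winning moves.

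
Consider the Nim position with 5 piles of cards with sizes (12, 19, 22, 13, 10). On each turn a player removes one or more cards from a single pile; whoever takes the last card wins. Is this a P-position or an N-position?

Nim-sum: 12 ^ 19 ^ 22 ^ 13 ^ 10 = 14.
The nim-sum is 14 ≠ 0, so this is an N-position: the player to move can win.

N-position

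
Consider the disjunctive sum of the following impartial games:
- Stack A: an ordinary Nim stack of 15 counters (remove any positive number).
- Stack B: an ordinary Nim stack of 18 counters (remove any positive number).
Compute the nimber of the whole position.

Stack A is a plain Nim stack of size 15, so its Grundy value is 15.
Stack B is a plain Nim stack of size 18, so its Grundy value is 18.
By the Sprague-Grundy theorem, the Grundy value of a sum of independent games is the XOR of the component values.
Combined value = 15 XOR 18 = 29.

29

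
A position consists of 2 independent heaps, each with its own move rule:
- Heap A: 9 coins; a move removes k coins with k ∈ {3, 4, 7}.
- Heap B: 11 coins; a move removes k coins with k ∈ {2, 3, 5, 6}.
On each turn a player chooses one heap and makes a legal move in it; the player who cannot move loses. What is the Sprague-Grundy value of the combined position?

2

Grundy values for heap A (subtraction set {3, 4, 7}):
k:     0  1  2  3  4  5  6  7  8  9
g(k):  0  0  0  1  1  1  2  2  2  3
So g(9) = 3.
Build the Grundy sequence for heap B with g(k) = mex{g(k−s) : s ∈ {2, 3, 5, 6}, s ≤ k}:
g(0) = mex{} = 0
g(1) = mex{} = 0
g(2) = mex{0} = 1
g(3) = mex{0} = 1
g(4) = mex{0,1} = 2
g(5) = mex{0,1} = 2
g(6) = mex{0,1,2} = 3
g(7) = mex{0,1,2} = 3
g(8) = mex{1,2,3} = 0
g(9) = mex{1,2,3} = 0
g(10) = mex{0,2,3} = 1
g(11) = mex{0,2,3} = 1
So g(11) = 1.
The value of a disjunctive sum is the nim-sum of the parts.
Combined value = 3 XOR 1 = 2.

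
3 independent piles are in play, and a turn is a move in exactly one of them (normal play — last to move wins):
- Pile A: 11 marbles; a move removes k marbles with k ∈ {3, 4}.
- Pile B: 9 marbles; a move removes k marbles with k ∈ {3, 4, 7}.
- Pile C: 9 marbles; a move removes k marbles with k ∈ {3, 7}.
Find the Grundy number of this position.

For pile A, compute g(0), g(1), … with moves {3, 4}:
k:     0  1  2  3  4  5  6  7  8  9 10 11
g(k):  0  0  0  1  1  1  2  0  0  0  1  1
So g(11) = 1.
Build the Grundy sequence for pile B with g(k) = mex{g(k−s) : s ∈ {3, 4, 7}, s ≤ k}:
k:     0  1  2  3  4  5  6  7  8  9
g(k):  0  0  0  1  1  1  2  2  2  3
So g(9) = 3.
For pile C, compute g(0), g(1), … with moves {3, 7}:
k:     0  1  2  3  4  5  6  7  8  9
g(k):  0  0  0  1  1  1  0  2  2  1
So g(9) = 1.
The value of a disjunctive sum is the nim-sum of the parts.
Combined value = 1 XOR 3 XOR 1 = 3.

3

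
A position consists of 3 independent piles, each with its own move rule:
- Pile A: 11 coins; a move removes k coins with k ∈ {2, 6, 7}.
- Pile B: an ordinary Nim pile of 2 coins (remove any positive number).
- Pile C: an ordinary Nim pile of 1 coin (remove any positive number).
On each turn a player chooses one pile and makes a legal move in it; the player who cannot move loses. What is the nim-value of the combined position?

2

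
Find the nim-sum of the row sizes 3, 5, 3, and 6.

3

Compute the nim-sum pairwise:
3 XOR 5 = 6
6 XOR 3 = 5
5 XOR 6 = 3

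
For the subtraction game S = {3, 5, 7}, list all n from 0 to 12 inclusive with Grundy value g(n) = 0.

0, 1, 2, 10, 11, 12

Compute g(0), g(1), … for moves {3, 5, 7}:
g(0) = mex{} = 0
g(1) = mex{} = 0
g(2) = mex{} = 0
g(3) = mex{0} = 1
g(4) = mex{0} = 1
g(5) = mex{0} = 1
g(6) = mex{0,1} = 2
g(7) = mex{0,1} = 2
g(8) = mex{0,1} = 2
g(9) = mex{0,1,2} = 3
g(10) = mex{1,2} = 0
g(11) = mex{1,2} = 0
g(12) = mex{1,2,3} = 0
The P-positions (g = 0) in 0..12 are 0, 1, 2, 10, 11, 12.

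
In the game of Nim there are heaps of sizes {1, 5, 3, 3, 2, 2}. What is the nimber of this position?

4

Compute the nim-sum pairwise:
1 ^ 5 = 4
4 ^ 3 = 7
7 ^ 3 = 4
4 ^ 2 = 6
6 ^ 2 = 4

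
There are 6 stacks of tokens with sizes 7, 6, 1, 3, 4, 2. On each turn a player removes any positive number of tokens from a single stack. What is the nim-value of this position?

Compute the nim-sum pairwise:
7 ⊕ 6 = 1
1 ⊕ 1 = 0
0 ⊕ 3 = 3
3 ⊕ 4 = 7
7 ⊕ 2 = 5

5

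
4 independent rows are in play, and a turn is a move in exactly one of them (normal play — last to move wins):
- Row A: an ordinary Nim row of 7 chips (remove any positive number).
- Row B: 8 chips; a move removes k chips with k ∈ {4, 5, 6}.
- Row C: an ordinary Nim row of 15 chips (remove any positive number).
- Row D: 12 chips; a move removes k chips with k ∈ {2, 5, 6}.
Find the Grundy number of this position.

10

Row A is a plain Nim row of size 7, so its Grundy value is 7.
Build the Grundy sequence for row B with g(k) = mex{g(k−s) : s ∈ {4, 5, 6}, s ≤ k}:
k:     0  1  2  3  4  5  6  7  8
g(k):  0  0  0  0  1  1  1  1  2
So g(8) = 2.
Row C is a plain Nim row of size 15, so its Grundy value is 15.
Grundy values for row D (subtraction set {2, 5, 6}):
g(0) = mex{} = 0
g(1) = mex{} = 0
g(2) = mex{0} = 1
g(3) = mex{0} = 1
g(4) = mex{1} = 0
g(5) = mex{0,1} = 2
g(6) = mex{0} = 1
g(7) = mex{0,1,2} = 3
g(8) = mex{1} = 0
g(9) = mex{0,1,3} = 2
g(10) = mex{0,2} = 1
g(11) = mex{1,2} = 0
g(12) = mex{1,3} = 0
So g(12) = 0.
The value of a disjunctive sum is the nim-sum of the parts.
Combined value = 7 ⊕ 2 ⊕ 15 ⊕ 0 = 10.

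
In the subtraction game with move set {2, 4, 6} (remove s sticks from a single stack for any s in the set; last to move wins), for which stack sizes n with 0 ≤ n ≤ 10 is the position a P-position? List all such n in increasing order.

0, 1, 8, 9

Grundy values for subtraction set {2, 4, 6}:
k:     0  1  2  3  4  5  6  7  8  9 10
g(k):  0  0  1  1  2  2  3  3  0  0  1
The P-positions (g = 0) in 0..10 are 0, 1, 8, 9.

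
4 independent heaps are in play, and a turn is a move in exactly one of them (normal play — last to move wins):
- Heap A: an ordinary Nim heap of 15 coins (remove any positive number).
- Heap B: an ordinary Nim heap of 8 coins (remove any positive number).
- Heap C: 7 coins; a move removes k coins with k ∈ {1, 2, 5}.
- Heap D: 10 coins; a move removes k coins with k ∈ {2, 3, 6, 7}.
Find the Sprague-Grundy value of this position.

6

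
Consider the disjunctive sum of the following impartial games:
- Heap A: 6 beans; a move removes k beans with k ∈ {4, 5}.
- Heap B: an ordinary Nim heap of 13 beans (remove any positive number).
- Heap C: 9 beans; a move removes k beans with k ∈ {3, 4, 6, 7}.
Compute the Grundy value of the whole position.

For heap A, compute g(0), g(1), … with moves {4, 5}:
k:     0  1  2  3  4  5  6
g(k):  0  0  0  0  1  1  1
So g(6) = 1.
Heap B is a plain Nim heap of size 13, so its Grundy value is 13.
Build the Grundy sequence for heap C with g(k) = mex{g(k−s) : s ∈ {3, 4, 6, 7}, s ≤ k}:
k:     0  1  2  3  4  5  6  7  8  9
g(k):  0  0  0  1  1  1  2  2  2  3
So g(9) = 3.
By the Sprague-Grundy theorem, the Grundy value of a sum of independent games is the XOR of the component values.
Combined value = 1 ⊕ 13 ⊕ 3 = 15.

15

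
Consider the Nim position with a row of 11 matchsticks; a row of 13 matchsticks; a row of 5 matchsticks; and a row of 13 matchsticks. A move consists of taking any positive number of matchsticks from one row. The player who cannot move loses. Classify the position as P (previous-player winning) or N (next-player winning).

N-position

Nim-sum: 11 ^ 13 ^ 5 ^ 13 = 14.
The nim-sum is 14 ≠ 0, so this is an N-position: the player to move can win.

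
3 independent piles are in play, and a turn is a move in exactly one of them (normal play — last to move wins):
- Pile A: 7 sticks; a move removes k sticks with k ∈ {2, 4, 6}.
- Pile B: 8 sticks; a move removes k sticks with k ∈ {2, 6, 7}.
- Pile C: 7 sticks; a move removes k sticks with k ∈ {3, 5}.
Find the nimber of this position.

3

Build the Grundy sequence for pile A with g(k) = mex{g(k−s) : s ∈ {2, 4, 6}, s ≤ k}:
g(0) = mex{} = 0
g(1) = mex{} = 0
g(2) = mex{0} = 1
g(3) = mex{0} = 1
g(4) = mex{0,1} = 2
g(5) = mex{0,1} = 2
g(6) = mex{0,1,2} = 3
g(7) = mex{0,1,2} = 3
So g(7) = 3.
Build the Grundy sequence for pile B with g(k) = mex{g(k−s) : s ∈ {2, 6, 7}, s ≤ k}:
g(0) = mex{} = 0
g(1) = mex{} = 0
g(2) = mex{0} = 1
g(3) = mex{0} = 1
g(4) = mex{1} = 0
g(5) = mex{1} = 0
g(6) = mex{0} = 1
g(7) = mex{0} = 1
g(8) = mex{0,1} = 2
So g(8) = 2.
Grundy values for pile C (subtraction set {3, 5}):
k:     0  1  2  3  4  5  6  7
g(k):  0  0  0  1  1  1  2  2
So g(7) = 2.
The value of a disjunctive sum is the nim-sum of the parts.
Combined value = 3 XOR 2 XOR 2 = 3.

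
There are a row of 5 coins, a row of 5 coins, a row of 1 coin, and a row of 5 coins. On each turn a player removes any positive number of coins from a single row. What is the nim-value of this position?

Compute the nim-sum pairwise:
5 ⊕ 5 = 0
0 ⊕ 1 = 1
1 ⊕ 5 = 4

4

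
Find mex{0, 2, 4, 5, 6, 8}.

1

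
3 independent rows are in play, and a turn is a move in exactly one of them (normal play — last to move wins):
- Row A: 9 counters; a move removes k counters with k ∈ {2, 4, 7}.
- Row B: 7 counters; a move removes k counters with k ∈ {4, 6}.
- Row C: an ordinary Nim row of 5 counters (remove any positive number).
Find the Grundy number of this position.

4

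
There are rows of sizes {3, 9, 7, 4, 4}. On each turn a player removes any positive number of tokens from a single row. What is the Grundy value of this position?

13

Compute the nim-sum pairwise:
3 XOR 9 = 10
10 XOR 7 = 13
13 XOR 4 = 9
9 XOR 4 = 13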